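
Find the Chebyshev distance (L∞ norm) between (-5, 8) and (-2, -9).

max(|x_i - y_i|) = max(|-5 - (-2)|, |8 - (-9)|) = max(3, 17) = 17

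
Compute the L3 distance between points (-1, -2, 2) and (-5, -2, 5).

(Σ|x_i - y_i|^3)^(1/3) = (|-1 - (-5)|^3 + |-2 - (-2)|^3 + |2 - 5|^3)^(1/3)
= (4^3 + 0^3 + 3^3)^(1/3) = (64 + 0 + 27)^(1/3) = (91)^(1/3) ≈ 4.4979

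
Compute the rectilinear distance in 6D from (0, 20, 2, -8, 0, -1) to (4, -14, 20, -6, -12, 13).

Σ|x_i - y_i| = |0 - 4| + |20 - (-14)| + |2 - 20| + |-8 - (-6)| + |0 - (-12)| + |-1 - 13| = 4 + 34 + 18 + 2 + 12 + 14 = 84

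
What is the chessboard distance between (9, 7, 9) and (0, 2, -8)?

max(|x_i - y_i|) = max(|9 - 0|, |7 - 2|, |9 - (-8)|) = max(9, 5, 17) = 17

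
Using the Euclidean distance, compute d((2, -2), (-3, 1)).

(Σ|x_i - y_i|^2)^(1/2) = (|2 - (-3)|^2 + |-2 - 1|^2)^(1/2)
= (5^2 + 3^2)^(1/2) = (25 + 9)^(1/2) = (34)^(1/2) ≈ 5.831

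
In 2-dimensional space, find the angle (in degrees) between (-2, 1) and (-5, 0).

With u = (-2, 1), v = (-5, 0):
u·v = (-2)·(-5) + 1·0 = 10 + 0 = 10.
|u| = √((-2)² + 1²) = √5, |v| = √((-5)² + 0²) = √25, so |u||v| = √(5·25) = √125.
cos θ = (u·v)/(|u||v|) = 10/√125 ≈ 0.894427
θ = arccos(0.894427) ≈ 26.57°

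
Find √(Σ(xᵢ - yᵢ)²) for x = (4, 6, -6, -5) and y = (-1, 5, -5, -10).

√(Σ(x_i - y_i)²) = √((4 - (-1))² + (6 - 5)² + (-6 - (-5))² + (-5 - (-10))²)
= √(5² + 1² + (-1)² + 5²) = √(25 + 1 + 1 + 25) = √52 ≈ 7.2111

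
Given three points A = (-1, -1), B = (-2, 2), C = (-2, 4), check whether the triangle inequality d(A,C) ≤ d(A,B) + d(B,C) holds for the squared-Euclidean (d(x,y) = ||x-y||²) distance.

d(A,B) = 1² + 3² = 10, d(B,C) = 0² + 2² = 4, d(A,C) = 1² + 5² = 26.
d(A,C) = 26 > 10 + 4 = 14. Triangle inequality is VIOLATED. (Squared-Euclidean is not a metric — this is a counterexample.)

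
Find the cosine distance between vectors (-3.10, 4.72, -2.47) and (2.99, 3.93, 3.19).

With u = (-3.10, 4.72, -2.47), v = (2.99, 3.93, 3.19):
u·v = (-3.1)·2.99 + 4.72·3.93 + (-2.47)·3.19 = (-9.269) + 18.5496 + (-7.8793) = 1.4013.
|u| = √((-3.1)² + 4.72² + (-2.47)²) = √(9.61 + 22.2784 + 6.1009) = √37.9893, |v| = √(2.99² + 3.93² + 3.19²) = √(8.9401 + 15.4449 + 10.1761) = √34.5611.
cos θ = (u·v)/(|u||v|) = 1.4013/(√37.9893·√34.5611) ≈ 0.0387
Cosine distance = 1 - cos θ ≈ 1 - 0.0387 = 0.9613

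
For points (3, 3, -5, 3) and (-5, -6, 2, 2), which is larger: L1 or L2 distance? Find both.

L1 = |3 - (-5)| + |3 - (-6)| + |-5 - 2| + |3 - 2| = 8 + 9 + 7 + 1 = 25
L2 = √(8² + 9² + 7² + 1²) = √195 ≈ 13.9642
L1 ≥ L2 always (equality iff movement is along one axis); L1 > L2 here.
Ratio L1/L2 = 25/√195 ≈ 1.7903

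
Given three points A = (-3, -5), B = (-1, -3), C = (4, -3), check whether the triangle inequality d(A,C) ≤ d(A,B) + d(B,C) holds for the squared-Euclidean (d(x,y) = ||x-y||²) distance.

d(A,B) = 2² + 2² = 8, d(B,C) = 5² + 0² = 25, d(A,C) = 7² + 2² = 53.
d(A,C) = 53 > 8 + 25 = 33. Triangle inequality is VIOLATED. (Squared-Euclidean is not a metric — this is a counterexample.)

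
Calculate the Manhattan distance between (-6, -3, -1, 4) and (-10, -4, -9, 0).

Σ|x_i - y_i| = |-6 - (-10)| + |-3 - (-4)| + |-1 - (-9)| + |4 - 0| = 4 + 1 + 8 + 4 = 17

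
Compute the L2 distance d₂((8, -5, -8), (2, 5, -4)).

√(Σ(x_i - y_i)²) = √((8 - 2)² + (-5 - 5)² + (-8 - (-4))²)
= √(6² + (-10)² + (-4)²) = √(36 + 100 + 16) = √152 ≈ 12.3288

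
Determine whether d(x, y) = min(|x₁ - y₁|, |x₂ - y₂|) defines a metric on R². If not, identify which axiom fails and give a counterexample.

No. d fails identity of indiscernibles: take x = (5, 0) and y = (5, 7). Then d(x,y) = min(|5 - 5|, |0 - 7|) = min(0, 7) = 0, yet x ≠ y.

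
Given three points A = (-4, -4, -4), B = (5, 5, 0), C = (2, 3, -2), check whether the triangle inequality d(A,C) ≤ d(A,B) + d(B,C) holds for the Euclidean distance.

d(A,B) = √(9² + 9² + 4²) = √178 ≈ 13.3417, d(B,C) = √(3² + 2² + 2²) = √17 ≈ 4.1231, d(A,C) = √(6² + 7² + 2²) = √89 ≈ 9.434.
d(A,C) ≈ 9.434 ≤ 13.3417 + 4.1231 = 17.4648. Triangle inequality is satisfied.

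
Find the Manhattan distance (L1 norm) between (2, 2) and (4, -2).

Σ|x_i - y_i| = |2 - 4| + |2 - (-2)| = 2 + 4 = 6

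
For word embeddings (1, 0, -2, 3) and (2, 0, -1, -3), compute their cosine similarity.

With u = (1, 0, -2, 3), v = (2, 0, -1, -3):
u·v = 1·2 + 0·0 + (-2)·(-1) + 3·(-3) = 2 + 0 + 2 + (-9) = -5.
|u| = √(1² + 0² + (-2)² + 3²) = √14, |v| = √(2² + 0² + (-1)² + (-3)²) = √14, so |u||v| = √(14·14) = √196 = 14.
cos θ = (u·v)/(|u||v|) = -5/14 ≈ -0.3571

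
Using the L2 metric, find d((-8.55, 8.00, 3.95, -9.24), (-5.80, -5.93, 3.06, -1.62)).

√(Σ(x_i - y_i)²) = √((-8.55 - (-5.8))² + (8 - (-5.93))² + (3.95 - 3.06)² + (-9.24 - (-1.62))²)
= √((-2.75)² + 13.93² + 0.89² + (-7.62)²) = √(7.5625 + 194.0449 + 0.7921 + 58.0644) = √260.4639 ≈ 16.1389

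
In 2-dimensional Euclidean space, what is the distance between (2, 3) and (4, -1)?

√(Σ(x_i - y_i)²) = √((2 - 4)² + (3 - (-1))²)
= √((-2)² + 4²) = √(4 + 16) = √20 ≈ 4.4721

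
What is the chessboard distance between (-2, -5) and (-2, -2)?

max(|x_i - y_i|) = max(|-2 - (-2)|, |-5 - (-2)|) = max(0, 3) = 3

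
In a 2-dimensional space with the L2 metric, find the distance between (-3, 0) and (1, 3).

(Σ|x_i - y_i|^2)^(1/2) = (|-3 - 1|^2 + |0 - 3|^2)^(1/2)
= (4^2 + 3^2)^(1/2) = (16 + 9)^(1/2) = (25)^(1/2) = 5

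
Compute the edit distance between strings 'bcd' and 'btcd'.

Let D[i][j] be the edit distance between the first i characters of 'bcd' and the first j characters of 'btcd', with D[i][0] = i, D[0][j] = j, and D[i][j] = D[i-1][j-1] if the characters match, else 1 + min(D[i-1][j], D[i][j-1], D[i-1][j-1]). Filling the table (rows: prefixes of 'bcd', columns: prefixes of 'btcd'):
     ε  b  t  c  d
  ε  0  1  2  3  4
  b  1  0  1  2  3
  c  2  1  1  1  2
  d  3  2  2  2  1
The bottom-right entry gives D[3][4] = 1, so no sequence of fewer than 1 edit works. Backtracking through the table gives one optimal edit sequence (1 edit):
  bcd → btcd (ins t @2)
Edit distance = 1.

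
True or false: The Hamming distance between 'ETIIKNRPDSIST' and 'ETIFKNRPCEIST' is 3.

Differing positions: 4, 9, 10. Hamming distance = 3, so the claim is true.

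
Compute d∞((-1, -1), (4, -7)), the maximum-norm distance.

max(|x_i - y_i|) = max(|-1 - 4|, |-1 - (-7)|) = max(5, 6) = 6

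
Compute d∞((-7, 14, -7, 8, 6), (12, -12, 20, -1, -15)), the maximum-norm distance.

max(|x_i - y_i|) = max(|-7 - 12|, |14 - (-12)|, |-7 - 20|, |8 - (-1)|, |6 - (-15)|) = max(19, 26, 27, 9, 21) = 27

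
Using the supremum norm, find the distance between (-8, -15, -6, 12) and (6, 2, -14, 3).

max(|x_i - y_i|) = max(|-8 - 6|, |-15 - 2|, |-6 - (-14)|, |12 - 3|) = max(14, 17, 8, 9) = 17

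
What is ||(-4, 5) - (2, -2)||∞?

max(|x_i - y_i|) = max(|-4 - 2|, |5 - (-2)|) = max(6, 7) = 7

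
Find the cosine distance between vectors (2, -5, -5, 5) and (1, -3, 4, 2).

With u = (2, -5, -5, 5), v = (1, -3, 4, 2):
u·v = 2·1 + (-5)·(-3) + (-5)·4 + 5·2 = 2 + 15 + (-20) + 10 = 7.
|u| = √(2² + (-5)² + (-5)² + 5²) = √79, |v| = √(1² + (-3)² + 4² + 2²) = √30, so |u||v| = √(79·30) = √2370.
cos θ = (u·v)/(|u||v|) = 7/√2370 ≈ 0.1438
Cosine distance = 1 - cos θ ≈ 1 - 0.1438 = 0.8562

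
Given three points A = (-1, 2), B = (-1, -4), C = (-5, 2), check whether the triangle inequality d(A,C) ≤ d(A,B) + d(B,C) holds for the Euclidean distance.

d(A,B) = √(0² + 6²) = √36 = 6, d(B,C) = √(4² + 6²) = √52 ≈ 7.2111, d(A,C) = √(4² + 0²) = √16 = 4.
d(A,C) = 4 ≤ 6 + 7.2111 = 13.2111. Triangle inequality is satisfied.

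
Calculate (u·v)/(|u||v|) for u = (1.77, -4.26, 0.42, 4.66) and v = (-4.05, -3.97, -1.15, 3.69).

With u = (1.77, -4.26, 0.42, 4.66), v = (-4.05, -3.97, -1.15, 3.69):
u·v = 1.77·(-4.05) + (-4.26)·(-3.97) + 0.42·(-1.15) + 4.66·3.69 = (-7.1685) + 16.9122 + (-0.483) + 17.1954 = 26.4561.
|u| = √(1.77² + (-4.26)² + 0.42² + 4.66²) = √(3.1329 + 18.1476 + 0.1764 + 21.7156) = √43.1725, |v| = √((-4.05)² + (-3.97)² + (-1.15)² + 3.69²) = √(16.4025 + 15.7609 + 1.3225 + 13.6161) = √47.102.
cos θ = (u·v)/(|u||v|) = 26.4561/(√43.1725·√47.102) ≈ 0.5867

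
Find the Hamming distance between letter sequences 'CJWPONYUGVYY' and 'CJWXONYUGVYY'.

Differing positions: 4. Hamming distance = 1.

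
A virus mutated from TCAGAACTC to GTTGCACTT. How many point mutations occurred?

Differing positions: 1, 2, 3, 5, 9. Hamming distance = 5.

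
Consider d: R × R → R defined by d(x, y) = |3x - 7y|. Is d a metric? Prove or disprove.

No. d fails symmetry: d(2, 7) = |3·2 - 7·7| = |-43| = 43, but d(7, 2) = |3·7 - 7·2| = |7| = 7. Since 43 ≠ 7, d(x,y) ≠ d(y,x) in general.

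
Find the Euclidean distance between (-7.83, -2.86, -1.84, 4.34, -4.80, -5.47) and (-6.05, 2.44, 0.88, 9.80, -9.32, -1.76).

√(Σ(x_i - y_i)²) = √((-7.83 - (-6.05))² + (-2.86 - 2.44)² + (-1.84 - 0.88)² + (4.34 - 9.8)² + (-4.8 - (-9.32))² + (-5.47 - (-1.76))²)
= √((-1.78)² + (-5.3)² + (-2.72)² + (-5.46)² + 4.52² + (-3.71)²) = √(3.1684 + 28.09 + 7.3984 + 29.8116 + 20.4304 + 13.7641) = √102.6629 ≈ 10.1323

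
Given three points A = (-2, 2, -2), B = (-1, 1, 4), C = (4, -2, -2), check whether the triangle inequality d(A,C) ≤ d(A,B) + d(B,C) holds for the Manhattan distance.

d(A,B) = 1 + 1 + 6 = 8, d(B,C) = 5 + 3 + 6 = 14, d(A,C) = 6 + 4 + 0 = 10.
d(A,C) = 10 ≤ 8 + 14 = 22. Triangle inequality is satisfied.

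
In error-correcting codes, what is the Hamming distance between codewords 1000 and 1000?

Differing positions: none. Hamming distance = 0.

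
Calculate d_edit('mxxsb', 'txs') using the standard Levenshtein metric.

Let D[i][j] be the edit distance between the first i characters of 'mxxsb' and the first j characters of 'txs', with D[i][0] = i, D[0][j] = j, and D[i][j] = D[i-1][j-1] if the characters match, else 1 + min(D[i-1][j], D[i][j-1], D[i-1][j-1]). Filling the table (rows: prefixes of 'mxxsb', columns: prefixes of 'txs'):
     ε  t  x  s
  ε  0  1  2  3
  m  1  1  2  3
  x  2  2  1  2
  x  3  3  2  2
  s  4  4  3  2
  b  5  5  4  3
The bottom-right entry gives D[5][3] = 3, so no sequence of fewer than 3 edits works. Backtracking through the table gives one optimal edit sequence (3 edits):
  mxxsb → xxsb (del m @1)
  xxsb → txsb (sub x→t @1)
  txsb → txs (del b @4)
Edit distance = 3.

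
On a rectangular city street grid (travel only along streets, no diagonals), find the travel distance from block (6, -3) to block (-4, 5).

Σ|x_i - y_i| = |6 - (-4)| + |-3 - 5| = 10 + 8 = 18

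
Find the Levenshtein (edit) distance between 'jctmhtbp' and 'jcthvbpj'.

Let D[i][j] be the edit distance between the first i characters of 'jctmhtbp' and the first j characters of 'jcthvbpj', with D[i][0] = i, D[0][j] = j, and D[i][j] = D[i-1][j-1] if the characters match, else 1 + min(D[i-1][j], D[i][j-1], D[i-1][j-1]). Filling the table (rows: prefixes of 'jctmhtbp', columns: prefixes of 'jcthvbpj'):
     ε  j  c  t  h  v  b  p  j
  ε  0  1  2  3  4  5  6  7  8
  j  1  0  1  2  3  4  5  6  7
  c  2  1  0  1  2  3  4  5  6
  t  3  2  1  0  1  2  3  4  5
  m  4  3  2  1  1  2  3  4  5
  h  5  4  3  2  1  2  3  4  5
  t  6  5  4  3  2  2  3  4  5
  b  7  6  5  4  3  3  2  3  4
  p  8  7  6  5  4  4  3  2  3
The bottom-right entry gives D[8][8] = 3, so no sequence of fewer than 3 edits works. Backtracking through the table gives one optimal edit sequence (3 edits):
  jctmhtbp → jcthtbp (del m @4)
  jcthtbp → jcthvbp (sub t→v @5)
  jcthvbp → jcthvbpj (ins j @8)
Edit distance = 3.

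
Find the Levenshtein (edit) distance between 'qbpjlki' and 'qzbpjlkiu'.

Let D[i][j] be the edit distance between the first i characters of 'qbpjlki' and the first j characters of 'qzbpjlkiu', with D[i][0] = i, D[0][j] = j, and D[i][j] = D[i-1][j-1] if the characters match, else 1 + min(D[i-1][j], D[i][j-1], D[i-1][j-1]). Filling the table (rows: prefixes of 'qbpjlki', columns: prefixes of 'qzbpjlkiu'):
     ε  q  z  b  p  j  l  k  i  u
  ε  0  1  2  3  4  5  6  7  8  9
  q  1  0  1  2  3  4  5  6  7  8
  b  2  1  1  1  2  3  4  5  6  7
  p  3  2  2  2  1  2  3  4  5  6
  j  4  3  3  3  2  1  2  3  4  5
  l  5  4  4  4  3  2  1  2  3  4
  k  6  5  5  5  4  3  2  1  2  3
  i  7  6  6  6  5  4  3  2  1  2
The bottom-right entry gives D[7][9] = 2, so no sequence of fewer than 2 edits works. Backtracking through the table gives one optimal edit sequence (2 edits):
  qbpjlki → qzbpjlki (ins z @2)
  qzbpjlki → qzbpjlkiu (ins u @9)
Edit distance = 2.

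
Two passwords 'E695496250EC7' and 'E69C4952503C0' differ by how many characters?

Differing positions: 4, 7, 11, 13. Hamming distance = 4.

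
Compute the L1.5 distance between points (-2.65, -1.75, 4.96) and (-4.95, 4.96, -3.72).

(Σ|x_i - y_i|^1.5)^(1/1.5) = (|-2.65 - (-4.95)|^1.5 + |-1.75 - 4.96|^1.5 + |4.96 - (-3.72)|^1.5)^(1/1.5)
= (2.3^1.5 + 6.71^1.5 + 8.68^1.5)^(1/1.5) ≈ (3.4881 + 17.3814 + 25.5729)^(1/1.5) = (46.4424)^(1/1.5) ≈ 12.9204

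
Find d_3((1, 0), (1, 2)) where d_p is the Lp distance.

(Σ|x_i - y_i|^3)^(1/3) = (|1 - 1|^3 + |0 - 2|^3)^(1/3)
= (0^3 + 2^3)^(1/3) = (0 + 8)^(1/3) = (8)^(1/3) = 2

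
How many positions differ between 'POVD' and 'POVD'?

Differing positions: none. Hamming distance = 0.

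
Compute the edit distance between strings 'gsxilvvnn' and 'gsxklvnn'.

Let D[i][j] be the edit distance between the first i characters of 'gsxilvvnn' and the first j characters of 'gsxklvnn', with D[i][0] = i, D[0][j] = j, and D[i][j] = D[i-1][j-1] if the characters match, else 1 + min(D[i-1][j], D[i][j-1], D[i-1][j-1]). Filling the table (rows: prefixes of 'gsxilvvnn', columns: prefixes of 'gsxklvnn'):
     ε  g  s  x  k  l  v  n  n
  ε  0  1  2  3  4  5  6  7  8
  g  1  0  1  2  3  4  5  6  7
  s  2  1  0  1  2  3  4  5  6
  x  3  2  1  0  1  2  3  4  5
  i  4  3  2  1  1  2  3  4  5
  l  5  4  3  2  2  1  2  3  4
  v  6  5  4  3  3  2  1  2  3
  v  7  6  5  4  4  3  2  2  3
  n  8  7  6  5  5  4  3  2  2
  n  9  8  7  6  6  5  4  3  2
The bottom-right entry gives D[9][8] = 2, so no sequence of fewer than 2 edits works. Backtracking through the table gives one optimal edit sequence (2 edits):
  gsxilvvnn → gsxklvvnn (sub i→k @4)
  gsxklvvnn → gsxklvnn (del v @6)
Edit distance = 2.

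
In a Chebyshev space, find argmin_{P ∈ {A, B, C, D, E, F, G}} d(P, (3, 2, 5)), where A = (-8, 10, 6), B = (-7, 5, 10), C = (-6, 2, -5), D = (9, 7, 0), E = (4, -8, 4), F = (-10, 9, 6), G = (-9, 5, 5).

Distances: d(A) = 11, d(B) = 10, d(C) = 10, d(D) = 6, d(E) = 10, d(F) = 13, d(G) = 12. Nearest: D = (9, 7, 0) with distance 6.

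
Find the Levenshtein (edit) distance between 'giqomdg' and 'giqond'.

Let D[i][j] be the edit distance between the first i characters of 'giqomdg' and the first j characters of 'giqond', with D[i][0] = i, D[0][j] = j, and D[i][j] = D[i-1][j-1] if the characters match, else 1 + min(D[i-1][j], D[i][j-1], D[i-1][j-1]). Filling the table (rows: prefixes of 'giqomdg', columns: prefixes of 'giqond'):
     ε  g  i  q  o  n  d
  ε  0  1  2  3  4  5  6
  g  1  0  1  2  3  4  5
  i  2  1  0  1  2  3  4
  q  3  2  1  0  1  2  3
  o  4  3  2  1  0  1  2
  m  5  4  3  2  1  1  2
  d  6  5  4  3  2  2  1
  g  7  6  5  4  3  3  2
The bottom-right entry gives D[7][6] = 2, so no sequence of fewer than 2 edits works. Backtracking through the table gives one optimal edit sequence (2 edits):
  giqomdg → giqondg (sub m→n @5)
  giqondg → giqond (del g @7)
Edit distance = 2.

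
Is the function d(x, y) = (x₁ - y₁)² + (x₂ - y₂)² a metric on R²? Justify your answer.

No. The squared Euclidean distance fails the triangle inequality. Counterexample: x = (0, 0), y = (1, 2), z = (2, 4). d(x,z) = 2² + 4² = 20, but d(x,y) + d(y,z) = (1² + 2²) + (1² + 2²) = 5 + 5 = 10. Since 20 > 10, the triangle inequality is violated. (Note: √d, the ordinary Euclidean distance, IS a metric.)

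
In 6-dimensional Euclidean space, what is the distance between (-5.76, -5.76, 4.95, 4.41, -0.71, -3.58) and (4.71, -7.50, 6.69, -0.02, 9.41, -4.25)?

√(Σ(x_i - y_i)²) = √((-5.76 - 4.71)² + (-5.76 - (-7.5))² + (4.95 - 6.69)² + (4.41 - (-0.02))² + (-0.71 - 9.41)² + (-3.58 - (-4.25))²)
= √((-10.47)² + 1.74² + (-1.74)² + 4.43² + (-10.12)² + 0.67²) = √(109.6209 + 3.0276 + 3.0276 + 19.6249 + 102.4144 + 0.4489) = √238.1643 ≈ 15.4326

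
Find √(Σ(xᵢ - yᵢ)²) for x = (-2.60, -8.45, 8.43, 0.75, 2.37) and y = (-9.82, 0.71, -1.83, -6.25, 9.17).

√(Σ(x_i - y_i)²) = √((-2.6 - (-9.82))² + (-8.45 - 0.71)² + (8.43 - (-1.83))² + (0.75 - (-6.25))² + (2.37 - 9.17)²)
= √(7.22² + (-9.16)² + 10.26² + 7² + (-6.8)²) = √(52.1284 + 83.9056 + 105.2676 + 49 + 46.24) = √336.5416 ≈ 18.3451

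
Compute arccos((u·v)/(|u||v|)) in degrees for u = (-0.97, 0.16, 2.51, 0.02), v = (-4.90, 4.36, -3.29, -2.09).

With u = (-0.97, 0.16, 2.51, 0.02), v = (-4.90, 4.36, -3.29, -2.09):
u·v = (-0.97)·(-4.9) + 0.16·4.36 + 2.51·(-3.29) + 0.02·(-2.09) = 4.753 + 0.6976 + (-8.2579) + (-0.0418) = -2.8491.
|u| = √((-0.97)² + 0.16² + 2.51² + 0.02²) = √(0.9409 + 0.0256 + 6.3001 + 0.0004) = √7.267, |v| = √((-4.9)² + 4.36² + (-3.29)² + (-2.09)²) = √(24.01 + 19.0096 + 10.8241 + 4.3681) = √58.2118.
cos θ = (u·v)/(|u||v|) = -2.8491/(√7.267·√58.2118) ≈ -0.138524
θ = arccos(-0.138524) ≈ 97.96°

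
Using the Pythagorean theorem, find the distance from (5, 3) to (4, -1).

√(Σ(x_i - y_i)²) = √((5 - 4)² + (3 - (-1))²)
= √(1² + 4²) = √(1 + 16) = √17 ≈ 4.1231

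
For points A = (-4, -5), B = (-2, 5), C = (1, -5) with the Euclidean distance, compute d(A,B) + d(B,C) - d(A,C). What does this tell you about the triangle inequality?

d(A,B) = √(2² + 10²) = √104 ≈ 10.198, d(B,C) = √(3² + 10²) = √109 ≈ 10.4403, d(A,C) = √(5² + 0²) = √25 = 5.
d(A,B) + d(B,C) - d(A,C) = 10.198 + 10.4403 - 5 = 20.6383 - 5 = 15.6383 (to 4 decimal places). This is ≥ 0, so the triangle inequality holds for these points.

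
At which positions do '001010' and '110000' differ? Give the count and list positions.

Differing positions: 1, 2, 3, 5. Hamming distance = 4.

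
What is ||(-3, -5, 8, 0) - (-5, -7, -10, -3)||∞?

max(|x_i - y_i|) = max(|-3 - (-5)|, |-5 - (-7)|, |8 - (-10)|, |0 - (-3)|) = max(2, 2, 18, 3) = 18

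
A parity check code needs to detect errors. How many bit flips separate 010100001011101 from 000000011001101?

Differing positions: 2, 4, 8, 11. Hamming distance = 4.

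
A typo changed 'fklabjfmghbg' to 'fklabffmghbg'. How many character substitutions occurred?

Differing positions: 6. Hamming distance = 1.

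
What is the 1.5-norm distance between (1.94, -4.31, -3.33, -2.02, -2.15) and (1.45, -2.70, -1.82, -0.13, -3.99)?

(Σ|x_i - y_i|^1.5)^(1/1.5) = (|1.94 - 1.45|^1.5 + |-4.31 - (-2.7)|^1.5 + |-3.33 - (-1.82)|^1.5 + |-2.02 - (-0.13)|^1.5 + |-2.15 - (-3.99)|^1.5)^(1/1.5)
= (0.49^1.5 + 1.61^1.5 + 1.51^1.5 + 1.89^1.5 + 1.84^1.5)^(1/1.5) ≈ (0.343 + 2.0429 + 1.8555 + 2.5983 + 2.4959)^(1/1.5) = (9.3356)^(1/1.5) ≈ 4.4337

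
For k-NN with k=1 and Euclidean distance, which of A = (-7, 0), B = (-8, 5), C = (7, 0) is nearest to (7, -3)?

Distances: d(A) ≈ 14.3178, d(B) = 17, d(C) = 3. Nearest: C = (7, 0) with distance 3.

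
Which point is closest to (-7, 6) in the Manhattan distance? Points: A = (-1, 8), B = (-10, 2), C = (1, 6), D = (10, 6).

Distances: d(A) = 8, d(B) = 7, d(C) = 8, d(D) = 17. Nearest: B = (-10, 2) with distance 7.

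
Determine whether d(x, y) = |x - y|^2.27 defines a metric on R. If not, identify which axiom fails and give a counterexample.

No. d(x,y) = |x-y|^2.27 fails the triangle inequality since p = 2.27 > 1. Counterexample: x = 1, y = 9, z = 12. d(x,z) = |1 - 12|^2.27 = 11^2.27 ≈ 231.1859, but d(x,y) + d(y,z) = 8^2.27 + 3^2.27 ≈ 112.2055 + 12.1078 = 124.3133. Since 231.1859 > 124.3133, the triangle inequality is violated.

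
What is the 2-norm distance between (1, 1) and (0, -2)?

(Σ|x_i - y_i|^2)^(1/2) = (|1 - 0|^2 + |1 - (-2)|^2)^(1/2)
= (1^2 + 3^2)^(1/2) = (1 + 9)^(1/2) = (10)^(1/2) ≈ 3.1623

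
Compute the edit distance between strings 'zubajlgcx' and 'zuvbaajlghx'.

Let D[i][j] be the edit distance between the first i characters of 'zubajlgcx' and the first j characters of 'zuvbaajlghx', with D[i][0] = i, D[0][j] = j, and D[i][j] = D[i-1][j-1] if the characters match, else 1 + min(D[i-1][j], D[i][j-1], D[i-1][j-1]). Filling the table (rows: prefixes of 'zubajlgcx', columns: prefixes of 'zuvbaajlghx'):
     ε  z  u  v  b  a  a  j  l  g  h  x
  ε  0  1  2  3  4  5  6  7  8  9 10 11
  z  1  0  1  2  3  4  5  6  7  8  9 10
  u  2  1  0  1  2  3  4  5  6  7  8  9
  b  3  2  1  1  1  2  3  4  5  6  7  8
  a  4  3  2  2  2  1  2  3  4  5  6  7
  j  5  4  3  3  3  2  2  2  3  4  5  6
  l  6  5  4  4  4  3  3  3  2  3  4  5
  g  7  6  5  5  5  4  4  4  3  2  3  4
  c  8  7  6  6  6  5  5  5  4  3  3  4
  x  9  8  7  7  7  6  6  6  5  4  4  3
The bottom-right entry gives D[9][11] = 3, so no sequence of fewer than 3 edits works. Backtracking through the table gives one optimal edit sequence (3 edits):
  zubajlgcx → zuvbajlgcx (ins v @3)
  zuvbajlgcx → zuvbaajlgcx (ins a @5)
  zuvbaajlgcx → zuvbaajlghx (sub c→h @10)
Edit distance = 3.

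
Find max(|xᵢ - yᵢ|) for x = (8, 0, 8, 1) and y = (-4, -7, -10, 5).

max(|x_i - y_i|) = max(|8 - (-4)|, |0 - (-7)|, |8 - (-10)|, |1 - 5|) = max(12, 7, 18, 4) = 18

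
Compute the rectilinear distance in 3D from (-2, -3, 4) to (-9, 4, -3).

Σ|x_i - y_i| = |-2 - (-9)| + |-3 - 4| + |4 - (-3)| = 7 + 7 + 7 = 21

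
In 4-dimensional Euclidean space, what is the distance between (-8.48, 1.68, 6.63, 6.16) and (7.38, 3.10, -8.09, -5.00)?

√(Σ(x_i - y_i)²) = √((-8.48 - 7.38)² + (1.68 - 3.1)² + (6.63 - (-8.09))² + (6.16 - (-5))²)
= √((-15.86)² + (-1.42)² + 14.72² + 11.16²) = √(251.5396 + 2.0164 + 216.6784 + 124.5456) = √594.78 ≈ 24.3881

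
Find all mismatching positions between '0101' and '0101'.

Differing positions: none. Hamming distance = 0.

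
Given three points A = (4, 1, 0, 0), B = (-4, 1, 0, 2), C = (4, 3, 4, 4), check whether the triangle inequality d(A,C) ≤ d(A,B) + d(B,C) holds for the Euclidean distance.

d(A,B) = √(8² + 0² + 0² + 2²) = √68 ≈ 8.2462, d(B,C) = √(8² + 2² + 4² + 2²) = √88 ≈ 9.3808, d(A,C) = √(0² + 2² + 4² + 4²) = √36 = 6.
d(A,C) = 6 ≤ 8.2462 + 9.3808 = 17.627. Triangle inequality is satisfied.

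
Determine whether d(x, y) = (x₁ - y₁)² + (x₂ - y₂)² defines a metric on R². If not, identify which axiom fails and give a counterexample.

No. The squared Euclidean distance fails the triangle inequality. Counterexample: x = (0, 0), y = (3, 3), z = (6, 6). d(x,z) = 6² + 6² = 72, but d(x,y) + d(y,z) = (3² + 3²) + (3² + 3²) = 18 + 18 = 36. Since 72 > 36, the triangle inequality is violated. (Note: √d, the ordinary Euclidean distance, IS a metric.)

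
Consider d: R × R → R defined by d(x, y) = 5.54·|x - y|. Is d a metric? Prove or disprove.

Yes. Since |x - y| is a metric on R and 5.54 > 0, the positive scalar multiple 5.54·|x - y| is also a metric: scaling by a positive constant preserves non-negativity, identity (d=0 ⟺ |x-y|=0 ⟺ x=y), symmetry, and the triangle inequality.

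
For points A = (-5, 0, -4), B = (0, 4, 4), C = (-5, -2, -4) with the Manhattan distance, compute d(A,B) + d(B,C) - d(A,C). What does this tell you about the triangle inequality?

d(A,B) = 5 + 4 + 8 = 17, d(B,C) = 5 + 6 + 8 = 19, d(A,C) = 0 + 2 + 0 = 2.
d(A,B) + d(B,C) - d(A,C) = 17 + 19 - 2 = 36 - 2 = 34. This is ≥ 0, so the triangle inequality holds for these points.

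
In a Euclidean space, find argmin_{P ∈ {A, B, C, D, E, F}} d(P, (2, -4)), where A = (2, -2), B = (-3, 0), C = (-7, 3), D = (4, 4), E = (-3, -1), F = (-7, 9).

Distances: d(A) = 2, d(B) ≈ 6.4031, d(C) ≈ 11.4018, d(D) ≈ 8.2462, d(E) ≈ 5.831, d(F) ≈ 15.8114. Nearest: A = (2, -2) with distance 2.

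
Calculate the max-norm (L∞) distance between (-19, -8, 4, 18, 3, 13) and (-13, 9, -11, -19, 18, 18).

max(|x_i - y_i|) = max(|-19 - (-13)|, |-8 - 9|, |4 - (-11)|, |18 - (-19)|, |3 - 18|, |13 - 18|) = max(6, 17, 15, 37, 15, 5) = 37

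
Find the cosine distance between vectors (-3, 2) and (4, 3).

With u = (-3, 2), v = (4, 3):
u·v = (-3)·4 + 2·3 = (-12) + 6 = -6.
|u| = √((-3)² + 2²) = √13, |v| = √(4² + 3²) = √25, so |u||v| = √(13·25) = √325.
cos θ = (u·v)/(|u||v|) = -6/√325 ≈ -0.3328
Cosine distance = 1 - cos θ ≈ 1 - (-0.3328) = 1.3328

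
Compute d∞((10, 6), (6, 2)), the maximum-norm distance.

max(|x_i - y_i|) = max(|10 - 6|, |6 - 2|) = max(4, 4) = 4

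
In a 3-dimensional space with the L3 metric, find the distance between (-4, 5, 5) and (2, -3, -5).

(Σ|x_i - y_i|^3)^(1/3) = (|-4 - 2|^3 + |5 - (-3)|^3 + |5 - (-5)|^3)^(1/3)
= (6^3 + 8^3 + 10^3)^(1/3) = (216 + 512 + 1000)^(1/3) = (1728)^(1/3) = 12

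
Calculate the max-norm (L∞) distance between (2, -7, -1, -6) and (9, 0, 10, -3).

max(|x_i - y_i|) = max(|2 - 9|, |-7 - 0|, |-1 - 10|, |-6 - (-3)|) = max(7, 7, 11, 3) = 11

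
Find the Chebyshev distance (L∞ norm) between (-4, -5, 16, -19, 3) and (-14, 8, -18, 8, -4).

max(|x_i - y_i|) = max(|-4 - (-14)|, |-5 - 8|, |16 - (-18)|, |-19 - 8|, |3 - (-4)|) = max(10, 13, 34, 27, 7) = 34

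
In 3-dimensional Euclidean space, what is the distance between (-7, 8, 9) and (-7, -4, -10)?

√(Σ(x_i - y_i)²) = √((-7 - (-7))² + (8 - (-4))² + (9 - (-10))²)
= √(0² + 12² + 19²) = √(0 + 144 + 361) = √505 ≈ 22.4722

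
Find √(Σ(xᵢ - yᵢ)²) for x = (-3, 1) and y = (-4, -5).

√(Σ(x_i - y_i)²) = √((-3 - (-4))² + (1 - (-5))²)
= √(1² + 6²) = √(1 + 36) = √37 ≈ 6.0828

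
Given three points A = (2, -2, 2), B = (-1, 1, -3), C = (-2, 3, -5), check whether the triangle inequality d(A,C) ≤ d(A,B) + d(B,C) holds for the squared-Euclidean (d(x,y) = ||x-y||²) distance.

d(A,B) = 3² + 3² + 5² = 43, d(B,C) = 1² + 2² + 2² = 9, d(A,C) = 4² + 5² + 7² = 90.
d(A,C) = 90 > 43 + 9 = 52. Triangle inequality is VIOLATED. (Squared-Euclidean is not a metric — this is a counterexample.)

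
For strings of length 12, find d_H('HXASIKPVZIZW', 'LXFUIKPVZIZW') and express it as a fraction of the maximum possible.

Differing positions: 1, 3, 4. Hamming distance = 3. The maximum possible Hamming distance for length-12 strings is 12, so d_H/12 = 3/12 = 0.25.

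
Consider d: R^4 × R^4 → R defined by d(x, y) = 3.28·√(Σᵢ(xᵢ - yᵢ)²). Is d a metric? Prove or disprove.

Yes. The L2 (Euclidean) norm induces a metric on R^4, and multiplying a metric by a positive constant 3.28 > 0 preserves all four axioms: non-negativity (3.28·||x-y|| ≥ 0), identity (3.28·||x-y|| = 0 ⟺ ||x-y|| = 0 ⟺ x = y), symmetry (||x-y|| = ||y-x||), and the triangle inequality (3.28·||x-z|| ≤ 3.28·||x-y|| + 3.28·||y-z||). So d is a metric.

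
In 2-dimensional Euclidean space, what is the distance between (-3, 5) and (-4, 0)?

√(Σ(x_i - y_i)²) = √((-3 - (-4))² + (5 - 0)²)
= √(1² + 5²) = √(1 + 25) = √26 ≈ 5.099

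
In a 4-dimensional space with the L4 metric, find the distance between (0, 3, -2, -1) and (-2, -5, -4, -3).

(Σ|x_i - y_i|^4)^(1/4) = (|0 - (-2)|^4 + |3 - (-5)|^4 + |-2 - (-4)|^4 + |-1 - (-3)|^4)^(1/4)
= (2^4 + 8^4 + 2^4 + 2^4)^(1/4) = (16 + 4096 + 16 + 16)^(1/4) = (4144)^(1/4) ≈ 8.0233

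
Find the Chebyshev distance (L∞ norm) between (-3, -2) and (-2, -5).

max(|x_i - y_i|) = max(|-3 - (-2)|, |-2 - (-5)|) = max(1, 3) = 3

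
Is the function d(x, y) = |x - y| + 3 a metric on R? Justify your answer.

No. d fails identity of indiscernibles (specifically d(x,x) = 0): d(6, 6) = |6 - 6| + 3 = 0 + 3 = 3 ≠ 0.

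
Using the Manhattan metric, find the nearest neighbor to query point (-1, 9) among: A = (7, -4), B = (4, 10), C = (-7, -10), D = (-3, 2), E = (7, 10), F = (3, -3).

Distances: d(A) = 21, d(B) = 6, d(C) = 25, d(D) = 9, d(E) = 9, d(F) = 16. Nearest: B = (4, 10) with distance 6.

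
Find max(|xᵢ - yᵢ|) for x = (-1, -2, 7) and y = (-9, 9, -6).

max(|x_i - y_i|) = max(|-1 - (-9)|, |-2 - 9|, |7 - (-6)|) = max(8, 11, 13) = 13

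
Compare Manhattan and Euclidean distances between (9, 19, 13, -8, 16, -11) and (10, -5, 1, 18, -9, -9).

L1 = |9 - 10| + |19 - (-5)| + |13 - 1| + |-8 - 18| + |16 - (-9)| + |-11 - (-9)| = 1 + 24 + 12 + 26 + 25 + 2 = 90
L2 = √(1² + 24² + 12² + 26² + 25² + 2²) = √2026 ≈ 45.0111
L1 ≥ L2 always (equality iff movement is along one axis); L1 > L2 here.
Ratio L1/L2 = 90/√2026 ≈ 1.9995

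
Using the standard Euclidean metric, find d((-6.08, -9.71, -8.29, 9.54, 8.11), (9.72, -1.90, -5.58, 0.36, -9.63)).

√(Σ(x_i - y_i)²) = √((-6.08 - 9.72)² + (-9.71 - (-1.9))² + (-8.29 - (-5.58))² + (9.54 - 0.36)² + (8.11 - (-9.63))²)
= √((-15.8)² + (-7.81)² + (-2.71)² + 9.18² + 17.74²) = √(249.64 + 60.9961 + 7.3441 + 84.2724 + 314.7076) = √716.9602 ≈ 26.7761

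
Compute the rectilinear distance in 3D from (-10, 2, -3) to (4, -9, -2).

Σ|x_i - y_i| = |-10 - 4| + |2 - (-9)| + |-3 - (-2)| = 14 + 11 + 1 = 26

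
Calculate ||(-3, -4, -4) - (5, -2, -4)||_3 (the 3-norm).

(Σ|x_i - y_i|^3)^(1/3) = (|-3 - 5|^3 + |-4 - (-2)|^3 + |-4 - (-4)|^3)^(1/3)
= (8^3 + 2^3 + 0^3)^(1/3) = (512 + 8 + 0)^(1/3) = (520)^(1/3) ≈ 8.0415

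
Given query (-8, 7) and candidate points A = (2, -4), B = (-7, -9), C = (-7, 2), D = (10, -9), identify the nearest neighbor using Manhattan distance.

Distances: d(A) = 21, d(B) = 17, d(C) = 6, d(D) = 34. Nearest: C = (-7, 2) with distance 6.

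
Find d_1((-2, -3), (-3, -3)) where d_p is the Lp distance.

Σ|x_i - y_i| = |-2 - (-3)| + |-3 - (-3)| = 1 + 0 = 1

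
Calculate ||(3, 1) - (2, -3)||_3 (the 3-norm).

(Σ|x_i - y_i|^3)^(1/3) = (|3 - 2|^3 + |1 - (-3)|^3)^(1/3)
= (1^3 + 4^3)^(1/3) = (1 + 64)^(1/3) = (65)^(1/3) ≈ 4.0207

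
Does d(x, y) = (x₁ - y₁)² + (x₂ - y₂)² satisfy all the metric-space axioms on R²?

No. The squared Euclidean distance fails the triangle inequality. Counterexample: x = (0, 0), y = (1, 5), z = (2, 10). d(x,z) = 2² + 10² = 104, but d(x,y) + d(y,z) = (1² + 5²) + (1² + 5²) = 26 + 26 = 52. Since 104 > 52, the triangle inequality is violated. (Note: √d, the ordinary Euclidean distance, IS a metric.)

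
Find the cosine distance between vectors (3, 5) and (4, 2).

With u = (3, 5), v = (4, 2):
u·v = 3·4 + 5·2 = 12 + 10 = 22.
|u| = √(3² + 5²) = √34, |v| = √(4² + 2²) = √20, so |u||v| = √(34·20) = √680.
cos θ = (u·v)/(|u||v|) = 22/√680 ≈ 0.8437
Cosine distance = 1 - cos θ ≈ 1 - 0.8437 = 0.1563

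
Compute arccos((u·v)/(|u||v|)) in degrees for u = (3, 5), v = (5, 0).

With u = (3, 5), v = (5, 0):
u·v = 3·5 + 5·0 = 15 + 0 = 15.
|u| = √(3² + 5²) = √34, |v| = √(5² + 0²) = √25, so |u||v| = √(34·25) = √850.
cos θ = (u·v)/(|u||v|) = 15/√850 ≈ 0.514496
θ = arccos(0.514496) ≈ 59.04°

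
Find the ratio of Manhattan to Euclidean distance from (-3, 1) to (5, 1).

L1 = |-3 - 5| + |1 - 1| = 8 + 0 = 8
L2 = √(8² + 0²) = √64 = 8
L1 ≥ L2 always (equality iff movement is along one axis); L1 = L2 here (movement is along a single axis).
Ratio L1/L2 = 8/8 = 1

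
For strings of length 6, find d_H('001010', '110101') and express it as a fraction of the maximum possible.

Differing positions: 1, 2, 3, 4, 5, 6. Hamming distance = 6. The maximum possible Hamming distance for length-6 strings is 6, so d_H/6 = 6/6 = 1.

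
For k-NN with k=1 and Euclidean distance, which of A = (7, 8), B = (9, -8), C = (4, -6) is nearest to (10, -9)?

Distances: d(A) ≈ 17.2627, d(B) ≈ 1.4142, d(C) ≈ 6.7082. Nearest: B = (9, -8) with distance 1.4142.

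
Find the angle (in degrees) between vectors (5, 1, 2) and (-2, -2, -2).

With u = (5, 1, 2), v = (-2, -2, -2):
u·v = 5·(-2) + 1·(-2) + 2·(-2) = (-10) + (-2) + (-4) = -16.
|u| = √(5² + 1² + 2²) = √30, |v| = √((-2)² + (-2)² + (-2)²) = √12, so |u||v| = √(30·12) = √360.
cos θ = (u·v)/(|u||v|) = -16/√360 ≈ -0.843274
θ = arccos(-0.843274) ≈ 147.49°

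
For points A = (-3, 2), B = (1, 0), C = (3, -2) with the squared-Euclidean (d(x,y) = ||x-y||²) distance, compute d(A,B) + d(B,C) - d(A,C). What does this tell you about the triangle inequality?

d(A,B) = 4² + 2² = 20, d(B,C) = 2² + 2² = 8, d(A,C) = 6² + 4² = 52.
d(A,B) + d(B,C) - d(A,C) = 20 + 8 - 52 = 28 - 52 = -24. This is < 0, so the triangle inequality FAILS for these points (squared-Euclidean is not a metric).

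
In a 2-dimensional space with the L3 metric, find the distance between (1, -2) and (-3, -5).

(Σ|x_i - y_i|^3)^(1/3) = (|1 - (-3)|^3 + |-2 - (-5)|^3)^(1/3)
= (4^3 + 3^3)^(1/3) = (64 + 27)^(1/3) = (91)^(1/3) ≈ 4.4979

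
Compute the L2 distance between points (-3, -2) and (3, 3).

(Σ|x_i - y_i|^2)^(1/2) = (|-3 - 3|^2 + |-2 - 3|^2)^(1/2)
= (6^2 + 5^2)^(1/2) = (36 + 25)^(1/2) = (61)^(1/2) ≈ 7.8102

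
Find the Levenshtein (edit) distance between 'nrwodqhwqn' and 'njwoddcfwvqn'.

Let D[i][j] be the edit distance between the first i characters of 'nrwodqhwqn' and the first j characters of 'njwoddcfwvqn', with D[i][0] = i, D[0][j] = j, and D[i][j] = D[i-1][j-1] if the characters match, else 1 + min(D[i-1][j], D[i][j-1], D[i-1][j-1]). Filling the table (rows: prefixes of 'nrwodqhwqn', columns: prefixes of 'njwoddcfwvqn'):
     ε  n  j  w  o  d  d  c  f  w  v  q  n
  ε  0  1  2  3  4  5  6  7  8  9 10 11 12
  n  1  0  1  2  3  4  5  6  7  8  9 10 11
  r  2  1  1  2  3  4  5  6  7  8  9 10 11
  w  3  2  2  1  2  3  4  5  6  7  8  9 10
  o  4  3  3  2  1  2  3  4  5  6  7  8  9
  d  5  4  4  3  2  1  2  3  4  5  6  7  8
  q  6  5  5  4  3  2  2  3  4  5  6  6  7
  h  7  6  6  5  4  3  3  3  4  5  6  7  7
  w  8  7  7  6  5  4  4  4  4  4  5  6  7
  q  9  8  8  7  6  5  5  5  5  5  5  5  6
  n 10  9  9  8  7  6  6  6  6  6  6  6  5
The bottom-right entry gives D[10][12] = 5, so no sequence of fewer than 5 edits works. Backtracking through the table gives one optimal edit sequence (5 edits):
  nrwodqhwqn → njwodqhwqn (sub r→j @2)
  njwodqhwqn → njwoddqhwqn (ins d @5)
  njwoddqhwqn → njwoddchwqn (sub q→c @7)
  njwoddchwqn → njwoddcfwqn (sub h→f @8)
  njwoddcfwqn → njwoddcfwvqn (ins v @10)
Edit distance = 5.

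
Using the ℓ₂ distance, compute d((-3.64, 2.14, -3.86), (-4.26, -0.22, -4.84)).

(Σ|x_i - y_i|^2)^(1/2) = (|-3.64 - (-4.26)|^2 + |2.14 - (-0.22)|^2 + |-3.86 - (-4.84)|^2)^(1/2)
= (0.62^2 + 2.36^2 + 0.98^2)^(1/2) = (0.3844 + 5.5696 + 0.9604)^(1/2) = (6.9144)^(1/2) ≈ 2.6295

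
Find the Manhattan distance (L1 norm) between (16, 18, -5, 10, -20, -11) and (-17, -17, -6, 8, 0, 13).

Σ|x_i - y_i| = |16 - (-17)| + |18 - (-17)| + |-5 - (-6)| + |10 - 8| + |-20 - 0| + |-11 - 13| = 33 + 35 + 1 + 2 + 20 + 24 = 115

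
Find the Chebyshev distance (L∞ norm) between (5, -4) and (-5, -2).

max(|x_i - y_i|) = max(|5 - (-5)|, |-4 - (-2)|) = max(10, 2) = 10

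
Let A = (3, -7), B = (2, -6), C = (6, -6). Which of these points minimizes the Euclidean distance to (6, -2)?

Distances: d(A) ≈ 5.831, d(B) ≈ 5.6569, d(C) = 4. Nearest: C = (6, -6) with distance 4.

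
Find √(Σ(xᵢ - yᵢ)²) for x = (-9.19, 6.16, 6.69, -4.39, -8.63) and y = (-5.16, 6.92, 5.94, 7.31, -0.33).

√(Σ(x_i - y_i)²) = √((-9.19 - (-5.16))² + (6.16 - 6.92)² + (6.69 - 5.94)² + (-4.39 - 7.31)² + (-8.63 - (-0.33))²)
= √((-4.03)² + (-0.76)² + 0.75² + (-11.7)² + (-8.3)²) = √(16.2409 + 0.5776 + 0.5625 + 136.89 + 68.89) = √223.161 ≈ 14.9386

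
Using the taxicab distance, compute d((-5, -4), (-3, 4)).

Σ|x_i - y_i| = |-5 - (-3)| + |-4 - 4| = 2 + 8 = 10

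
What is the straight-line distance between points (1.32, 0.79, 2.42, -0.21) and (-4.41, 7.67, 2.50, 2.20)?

√(Σ(x_i - y_i)²) = √((1.32 - (-4.41))² + (0.79 - 7.67)² + (2.42 - 2.5)² + (-0.21 - 2.2)²)
= √(5.73² + (-6.88)² + (-0.08)² + (-2.41)²) = √(32.8329 + 47.3344 + 0.0064 + 5.8081) = √85.9818 ≈ 9.2726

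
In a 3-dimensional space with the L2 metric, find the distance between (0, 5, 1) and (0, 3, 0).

(Σ|x_i - y_i|^2)^(1/2) = (|0 - 0|^2 + |5 - 3|^2 + |1 - 0|^2)^(1/2)
= (0^2 + 2^2 + 1^2)^(1/2) = (0 + 4 + 1)^(1/2) = (5)^(1/2) ≈ 2.2361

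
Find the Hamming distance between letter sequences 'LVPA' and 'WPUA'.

Differing positions: 1, 2, 3. Hamming distance = 3.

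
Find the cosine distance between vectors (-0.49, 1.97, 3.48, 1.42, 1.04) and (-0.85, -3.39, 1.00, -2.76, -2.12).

With u = (-0.49, 1.97, 3.48, 1.42, 1.04), v = (-0.85, -3.39, 1.00, -2.76, -2.12):
u·v = (-0.49)·(-0.85) + 1.97·(-3.39) + 3.48·1 + 1.42·(-2.76) + 1.04·(-2.12) = 0.4165 + (-6.6783) + 3.48 + (-3.9192) + (-2.2048) = -8.9058.
|u| = √((-0.49)² + 1.97² + 3.48² + 1.42² + 1.04²) = √(0.2401 + 3.8809 + 12.1104 + 2.0164 + 1.0816) = √19.3294, |v| = √((-0.85)² + (-3.39)² + 1² + (-2.76)² + (-2.12)²) = √(0.7225 + 11.4921 + 1 + 7.6176 + 4.4944) = √25.3266.
cos θ = (u·v)/(|u||v|) = -8.9058/(√19.3294·√25.3266) ≈ -0.4025
Cosine distance = 1 - cos θ ≈ 1 - (-0.4025) = 1.4025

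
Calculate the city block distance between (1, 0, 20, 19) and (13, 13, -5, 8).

Σ|x_i - y_i| = |1 - 13| + |0 - 13| + |20 - (-5)| + |19 - 8| = 12 + 13 + 25 + 11 = 61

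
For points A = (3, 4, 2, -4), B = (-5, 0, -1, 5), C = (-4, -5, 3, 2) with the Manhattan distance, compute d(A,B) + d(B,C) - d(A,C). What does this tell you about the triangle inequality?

d(A,B) = 8 + 4 + 3 + 9 = 24, d(B,C) = 1 + 5 + 4 + 3 = 13, d(A,C) = 7 + 9 + 1 + 6 = 23.
d(A,B) + d(B,C) - d(A,C) = 24 + 13 - 23 = 37 - 23 = 14. This is ≥ 0, so the triangle inequality holds for these points.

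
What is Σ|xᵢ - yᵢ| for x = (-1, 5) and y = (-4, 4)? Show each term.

Σ|x_i - y_i| = |-1 - (-4)| + |5 - 4| = 3 + 1 = 4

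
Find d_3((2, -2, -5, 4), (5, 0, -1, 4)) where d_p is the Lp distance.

(Σ|x_i - y_i|^3)^(1/3) = (|2 - 5|^3 + |-2 - 0|^3 + |-5 - (-1)|^3 + |4 - 4|^3)^(1/3)
= (3^3 + 2^3 + 4^3 + 0^3)^(1/3) = (27 + 8 + 64 + 0)^(1/3) = (99)^(1/3) ≈ 4.6261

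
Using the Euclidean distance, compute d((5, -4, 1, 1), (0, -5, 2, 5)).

(Σ|x_i - y_i|^2)^(1/2) = (|5 - 0|^2 + |-4 - (-5)|^2 + |1 - 2|^2 + |1 - 5|^2)^(1/2)
= (5^2 + 1^2 + 1^2 + 4^2)^(1/2) = (25 + 1 + 1 + 16)^(1/2) = (43)^(1/2) ≈ 6.5574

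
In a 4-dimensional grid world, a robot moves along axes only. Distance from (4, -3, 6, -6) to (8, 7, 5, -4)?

Σ|x_i - y_i| = |4 - 8| + |-3 - 7| + |6 - 5| + |-6 - (-4)| = 4 + 10 + 1 + 2 = 17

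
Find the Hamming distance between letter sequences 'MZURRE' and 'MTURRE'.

Differing positions: 2. Hamming distance = 1.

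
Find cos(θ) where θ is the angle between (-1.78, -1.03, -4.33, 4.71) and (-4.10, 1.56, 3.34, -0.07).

With u = (-1.78, -1.03, -4.33, 4.71), v = (-4.10, 1.56, 3.34, -0.07):
u·v = (-1.78)·(-4.1) + (-1.03)·1.56 + (-4.33)·3.34 + 4.71·(-0.07) = 7.298 + (-1.6068) + (-14.4622) + (-0.3297) = -9.1007.
|u| = √((-1.78)² + (-1.03)² + (-4.33)² + 4.71²) = √(3.1684 + 1.0609 + 18.7489 + 22.1841) = √45.1623, |v| = √((-4.1)² + 1.56² + 3.34² + (-0.07)²) = √(16.81 + 2.4336 + 11.1556 + 0.0049) = √30.4041.
cos θ = (u·v)/(|u||v|) = -9.1007/(√45.1623·√30.4041) ≈ -0.2456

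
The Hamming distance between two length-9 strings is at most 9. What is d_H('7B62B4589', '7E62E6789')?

Differing positions: 2, 5, 6, 7. Hamming distance = 4. The maximum possible Hamming distance for length-9 strings is 9, so d_H/9 = 4/9 ≈ 0.4444.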